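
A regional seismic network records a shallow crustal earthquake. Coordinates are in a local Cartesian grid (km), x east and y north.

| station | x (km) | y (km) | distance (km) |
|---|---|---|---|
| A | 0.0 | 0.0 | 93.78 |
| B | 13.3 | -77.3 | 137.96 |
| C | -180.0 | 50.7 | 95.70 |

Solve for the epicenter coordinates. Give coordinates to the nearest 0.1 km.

Circle about each station: x² + y² = 93.78²; (x − 13.3)² + (y + 77.3)² = 137.96²; (x + 180.0)² + (y − 50.7)² = 95.70².
Subtracting the A equation from the B and C equations removes the quadratic terms:
26.6 x − 154.6 y = -4086.09
-360.0 x + 101.4 y = 34606.69
Solving the 2×2 system: x ≈ -93.2, y ≈ 10.4 km.

(-93.2, 10.4)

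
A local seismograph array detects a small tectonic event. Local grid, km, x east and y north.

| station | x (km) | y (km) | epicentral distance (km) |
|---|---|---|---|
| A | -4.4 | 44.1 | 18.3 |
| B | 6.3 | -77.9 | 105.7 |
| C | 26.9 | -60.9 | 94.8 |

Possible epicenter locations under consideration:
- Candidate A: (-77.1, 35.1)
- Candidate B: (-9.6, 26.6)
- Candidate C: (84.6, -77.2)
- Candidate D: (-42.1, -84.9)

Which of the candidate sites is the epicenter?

Candidate B

For each candidate, compare |candidate − station| to the reported distance:
Candidate A: residuals A 55.0, B 34.7, C 46.7 → max 55.0 km
Candidate B: residuals A 0.0, B 0.0, C 0.0 → max 0.0 km
Candidate C: residuals A 132.1, B 27.4, C 34.8 → max 132.1 km
Candidate D: residuals A 116.1, B 56.8, C 21.7 → max 116.1 km
Only Candidate B has all residuals ≈ 0.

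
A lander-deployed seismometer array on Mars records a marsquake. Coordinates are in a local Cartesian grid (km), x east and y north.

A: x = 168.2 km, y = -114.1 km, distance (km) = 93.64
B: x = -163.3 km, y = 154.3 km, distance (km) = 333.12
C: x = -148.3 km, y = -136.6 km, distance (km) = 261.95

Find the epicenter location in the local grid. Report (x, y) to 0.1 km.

99.2 km east, -50.8 km north

Circle about each station: (x − 168.2)² + (y + 114.1)² = 93.64²; (x + 163.3)² + (y − 154.3)² = 333.12²; (x + 148.3)² + (y + 136.6)² = 261.95².
Subtracting the A equation from the B and C equations removes the quadratic terms:
-663.0 x + 536.8 y = -93035.15
-633.0 x − 45.0 y = -60506.95
Solving the 2×2 system: x ≈ 99.2, y ≈ -50.8 km.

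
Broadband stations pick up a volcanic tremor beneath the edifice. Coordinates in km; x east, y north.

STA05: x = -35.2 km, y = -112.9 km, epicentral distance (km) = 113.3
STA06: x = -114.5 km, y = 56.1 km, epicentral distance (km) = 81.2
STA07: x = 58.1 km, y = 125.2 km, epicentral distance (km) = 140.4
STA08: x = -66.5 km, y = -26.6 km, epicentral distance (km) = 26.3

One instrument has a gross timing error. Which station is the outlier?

Solve using three stations at a time. Using STA05, STA06, STA08 (subtract circle equations pairwise → linear system) gives (x, y) ≈ (-57.6, -1.8).
Distances from that point to each station vs reported:
  STA05: calculated 113.3 vs reported 113.3 → residual 0.0 km
  STA06: calculated 81.2 vs reported 81.2 → residual 0.0 km
  STA07: calculated 171.8 vs reported 140.4 → residual 31.4 km
  STA08: calculated 26.3 vs reported 26.3 → residual 0.0 km
STA05, STA06, STA08 are mutually consistent (residuals ≈ 0); STA07 is off by 31.4 km.

STA07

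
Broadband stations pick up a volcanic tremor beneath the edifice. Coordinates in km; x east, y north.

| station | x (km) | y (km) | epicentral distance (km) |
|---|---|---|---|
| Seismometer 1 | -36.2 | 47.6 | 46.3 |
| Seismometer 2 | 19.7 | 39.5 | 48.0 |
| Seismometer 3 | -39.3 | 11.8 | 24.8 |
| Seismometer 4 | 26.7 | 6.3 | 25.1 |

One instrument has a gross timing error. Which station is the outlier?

Seismometer 4

Solve using three stations at a time. Using Seismometer 1, Seismometer 2, Seismometer 3 (subtract circle equations pairwise → linear system) gives (x, y) ≈ (-15.1, 6.4).
Distances from that point to each station vs reported:
  Seismometer 1: calculated 46.3 vs reported 46.3 → residual 0.0 km
  Seismometer 2: calculated 48.0 vs reported 48.0 → residual 0.0 km
  Seismometer 3: calculated 24.8 vs reported 24.8 → residual 0.0 km
  Seismometer 4: calculated 41.8 vs reported 25.1 → residual 16.7 km
Seismometer 1, Seismometer 2, Seismometer 3 are mutually consistent (residuals ≈ 0); Seismometer 4 is off by 16.7 km.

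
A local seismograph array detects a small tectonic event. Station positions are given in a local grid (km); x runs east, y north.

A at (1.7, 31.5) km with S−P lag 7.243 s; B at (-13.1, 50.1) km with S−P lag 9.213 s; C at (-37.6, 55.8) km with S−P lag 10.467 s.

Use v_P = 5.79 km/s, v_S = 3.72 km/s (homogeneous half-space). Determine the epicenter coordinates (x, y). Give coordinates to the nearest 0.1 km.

Distance from S−P lag: d = Δt · v_P v_S / (v_P − v_S) = Δt · (5.79·3.72)/(5.79−3.72) ≈ 10.4052·Δt.
So d_A = 75.36, d_B = 95.86, d_C = 108.91 km.
Circle about each station: (x − 1.7)² + (y − 31.5)² = 75.36²; (x + 13.1)² + (y − 50.1)² = 95.86²; (x + 37.6)² + (y − 55.8)² = 108.91².
Subtracting the A equation from the B and C equations removes the quadratic terms:
-29.6 x + 37.2 y = -1823.53
-78.6 x + 48.6 y = -2650.00
Solving the 2×2 system: x ≈ 6.7, y ≈ -43.7 km.
Check against A (with the unrounded x, y): √((x − 1.7)²+(y − 31.5)²) = 75.35 ≈ 75.36 km. ✓

x ≈ 6.7 km, y ≈ -43.7 km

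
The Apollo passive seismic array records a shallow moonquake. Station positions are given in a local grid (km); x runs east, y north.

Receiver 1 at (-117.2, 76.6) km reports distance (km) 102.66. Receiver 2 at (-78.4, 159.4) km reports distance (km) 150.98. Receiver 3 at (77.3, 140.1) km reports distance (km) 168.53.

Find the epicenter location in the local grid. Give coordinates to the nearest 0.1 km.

Circle about each station: (x + 117.2)² + (y − 76.6)² = 102.66²; (x + 78.4)² + (y − 159.4)² = 150.98²; (x − 77.3)² + (y − 140.1)² = 168.53².
Subtracting the Receiver 1 equation from the Receiver 2 and Receiver 3 equations removes the quadratic terms:
77.6 x + 165.6 y = -304.36
389.0 x + 127.0 y = -11863.39
Solving the 2×2 system: x ≈ -35.3, y ≈ 14.7 km.
Check against Receiver 1 (with the unrounded x, y): √((x + 117.2)²+(y − 76.6)²) = 102.66 ≈ 102.66 km. ✓

(-35.3, 14.7)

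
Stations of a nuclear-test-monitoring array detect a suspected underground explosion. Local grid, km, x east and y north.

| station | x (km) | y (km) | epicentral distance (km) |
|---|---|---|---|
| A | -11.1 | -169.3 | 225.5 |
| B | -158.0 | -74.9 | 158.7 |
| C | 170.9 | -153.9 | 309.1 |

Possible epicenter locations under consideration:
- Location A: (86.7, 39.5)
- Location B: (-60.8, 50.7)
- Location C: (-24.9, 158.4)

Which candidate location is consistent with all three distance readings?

Location B

For each candidate, compare |candidate − station| to the reported distance:
Location A: residuals A 5.1, B 111.4, C 98.2 → max 111.4 km
Location B: residuals A 0.0, B 0.1, C 0.0 → max 0.1 km
Location C: residuals A 102.5, B 109.9, C 59.5 → max 109.9 km
Only Location B has all residuals ≈ 0.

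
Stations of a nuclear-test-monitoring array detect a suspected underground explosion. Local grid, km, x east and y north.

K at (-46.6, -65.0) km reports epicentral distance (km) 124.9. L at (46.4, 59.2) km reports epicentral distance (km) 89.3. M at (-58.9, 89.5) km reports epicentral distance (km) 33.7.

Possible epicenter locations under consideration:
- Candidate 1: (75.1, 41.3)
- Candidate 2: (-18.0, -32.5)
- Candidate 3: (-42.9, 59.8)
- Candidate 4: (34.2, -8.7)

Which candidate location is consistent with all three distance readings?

Candidate 3

For each candidate, compare |candidate − station| to the reported distance:
Candidate 1: residuals K 36.7, L 55.5, M 108.7 → max 108.7 km
Candidate 2: residuals K 81.6, L 22.8, M 95.0 → max 95.0 km
Candidate 3: residuals K 0.0, L 0.0, M 0.0 → max 0.0 km
Candidate 4: residuals K 26.4, L 20.3, M 101.6 → max 101.6 km
Only Candidate 3 has all residuals ≈ 0.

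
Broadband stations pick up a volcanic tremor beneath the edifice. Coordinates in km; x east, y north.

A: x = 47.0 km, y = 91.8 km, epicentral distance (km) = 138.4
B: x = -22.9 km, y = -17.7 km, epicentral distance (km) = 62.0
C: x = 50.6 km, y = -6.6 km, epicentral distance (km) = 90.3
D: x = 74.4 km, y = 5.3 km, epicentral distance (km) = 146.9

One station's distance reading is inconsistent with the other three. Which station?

Solve using three stations at a time. Using A, B, D (subtract circle equations pairwise → linear system) gives (x, y) ≈ (-71.7, 20.6).
Distances from that point to each station vs reported:
  A: calculated 138.4 vs reported 138.4 → residual 0.0 km
  B: calculated 62.1 vs reported 62.0 → residual 0.1 km
  C: calculated 125.3 vs reported 90.3 → residual 35.0 km
  D: calculated 146.9 vs reported 146.9 → residual 0.0 km
A, B, D are mutually consistent (residuals ≈ 0); C is off by 35.0 km.

C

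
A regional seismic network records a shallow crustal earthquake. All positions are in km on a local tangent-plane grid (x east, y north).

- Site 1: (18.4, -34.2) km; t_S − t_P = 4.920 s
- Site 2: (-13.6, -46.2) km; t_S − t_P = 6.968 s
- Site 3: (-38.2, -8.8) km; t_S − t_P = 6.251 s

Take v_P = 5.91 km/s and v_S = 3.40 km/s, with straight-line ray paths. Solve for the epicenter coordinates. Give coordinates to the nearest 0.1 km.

Distance from S−P lag: d = Δt · v_P v_S / (v_P − v_S) = Δt · (5.91·3.40)/(5.91−3.40) ≈ 8.0056·Δt.
So d_Site 1 = 39.39, d_Site 2 = 55.78, d_Site 3 = 50.04 km.
Circle about each station: (x − 18.4)² + (y + 34.2)² = 39.39²; (x + 13.6)² + (y + 46.2)² = 55.78²; (x + 38.2)² + (y + 8.8)² = 50.04².
Subtracting the Site 1 equation from the Site 2 and Site 3 equations removes the quadratic terms:
-64.0 x − 24.0 y = -748.64
-113.2 x + 50.8 y = -923.95
Solving the 2×2 system: x ≈ 10.1, y ≈ 4.3 km.

x ≈ 10.1 km, y ≈ 4.3 km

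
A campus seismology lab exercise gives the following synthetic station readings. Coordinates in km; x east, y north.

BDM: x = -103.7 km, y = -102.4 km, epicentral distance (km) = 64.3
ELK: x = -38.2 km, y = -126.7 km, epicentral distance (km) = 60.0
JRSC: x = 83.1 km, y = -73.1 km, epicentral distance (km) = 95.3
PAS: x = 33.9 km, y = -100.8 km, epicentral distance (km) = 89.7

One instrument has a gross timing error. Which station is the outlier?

JRSC

Solve using three stations at a time. Using BDM, ELK, PAS (subtract circle equations pairwise → linear system) gives (x, y) ≈ (-49.5, -67.7).
Distances from that point to each station vs reported:
  BDM: calculated 64.3 vs reported 64.3 → residual 0.0 km
  ELK: calculated 60.0 vs reported 60.0 → residual 0.0 km
  JRSC: calculated 132.7 vs reported 95.3 → residual 37.4 km
  PAS: calculated 89.7 vs reported 89.7 → residual 0.0 km
BDM, ELK, PAS are mutually consistent (residuals ≈ 0); JRSC is off by 37.4 km.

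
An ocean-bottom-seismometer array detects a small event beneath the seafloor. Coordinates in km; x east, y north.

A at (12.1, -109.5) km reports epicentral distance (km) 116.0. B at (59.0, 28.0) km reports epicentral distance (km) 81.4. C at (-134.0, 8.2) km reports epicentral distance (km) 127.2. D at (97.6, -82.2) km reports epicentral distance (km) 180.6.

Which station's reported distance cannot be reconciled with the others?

A

Solve using three stations at a time. Using B, C, D (subtract circle equations pairwise → linear system) gives (x, y) ≈ (-16.8, 57.5).
Distances from that point to each station vs reported:
  A: calculated 169.5 vs reported 116.0 → residual 53.5 km
  B: calculated 81.3 vs reported 81.4 → residual 0.1 km
  C: calculated 127.2 vs reported 127.2 → residual 0.0 km
  D: calculated 180.6 vs reported 180.6 → residual 0.0 km
B, C, D are mutually consistent (residuals ≈ 0); A is off by 53.5 km.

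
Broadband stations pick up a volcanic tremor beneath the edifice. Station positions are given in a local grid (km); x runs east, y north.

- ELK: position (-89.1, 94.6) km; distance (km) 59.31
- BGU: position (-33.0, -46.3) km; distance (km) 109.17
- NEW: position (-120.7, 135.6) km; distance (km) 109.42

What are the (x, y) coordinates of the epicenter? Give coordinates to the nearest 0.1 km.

(-39.1, 62.7)

Circle about each station: (x + 89.1)² + (y − 94.6)² = 59.31²; (x + 33.0)² + (y + 46.3)² = 109.17²; (x + 120.7)² + (y − 135.6)² = 109.42².
Subtracting the ELK equation from the BGU and NEW equations removes the quadratic terms:
112.2 x − 281.8 y = -22055.69
-63.2 x + 82.0 y = 7612.82
Solving the 2×2 system: x ≈ -39.1, y ≈ 62.7 km.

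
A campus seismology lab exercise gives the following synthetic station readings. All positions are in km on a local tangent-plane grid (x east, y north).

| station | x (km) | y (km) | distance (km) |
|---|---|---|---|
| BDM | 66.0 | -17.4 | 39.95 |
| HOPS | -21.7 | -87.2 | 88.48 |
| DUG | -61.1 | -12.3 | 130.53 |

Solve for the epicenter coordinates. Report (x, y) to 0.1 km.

61.5 km east, -57.1 km north

Circle about each station: (x − 66.0)² + (y + 17.4)² = 39.95²; (x + 21.7)² + (y + 87.2)² = 88.48²; (x + 61.1)² + (y + 12.3)² = 130.53².
Subtracting the BDM equation from the HOPS and DUG equations removes the quadratic terms:
-175.4 x − 139.6 y = -2816.74
-254.2 x + 10.2 y = -16216.34
Solving the 2×2 system: x ≈ 61.5, y ≈ -57.1 km.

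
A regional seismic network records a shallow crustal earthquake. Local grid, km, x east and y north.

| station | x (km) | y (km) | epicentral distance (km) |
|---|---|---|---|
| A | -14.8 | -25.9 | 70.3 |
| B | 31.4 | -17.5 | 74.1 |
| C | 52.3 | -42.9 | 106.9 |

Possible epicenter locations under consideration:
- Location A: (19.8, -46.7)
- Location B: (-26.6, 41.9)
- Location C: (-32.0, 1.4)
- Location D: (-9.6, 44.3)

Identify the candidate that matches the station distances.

Location D

For each candidate, compare |candidate − station| to the reported distance:
Location A: residuals A 29.9, B 42.7, C 74.2 → max 74.2 km
Location B: residuals A 1.5, B 8.9, C 8.9 → max 8.9 km
Location C: residuals A 38.0, B 7.9, C 11.7 → max 38.0 km
Location D: residuals A 0.1, B 0.1, C 0.0 → max 0.1 km
Only Location D has all residuals ≈ 0.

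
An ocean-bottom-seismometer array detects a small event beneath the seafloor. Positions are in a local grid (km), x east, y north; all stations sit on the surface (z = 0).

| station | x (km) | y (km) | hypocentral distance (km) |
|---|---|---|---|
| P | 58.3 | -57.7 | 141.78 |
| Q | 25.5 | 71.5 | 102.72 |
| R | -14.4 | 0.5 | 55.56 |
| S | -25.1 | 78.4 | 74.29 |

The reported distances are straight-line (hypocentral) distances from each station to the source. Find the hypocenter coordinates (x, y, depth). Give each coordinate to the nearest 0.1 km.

Each station gives a sphere (x−x_i)² + (y−y_i)² + z² = d_i² (stations at z=0).
Subtracting the P sphere from Q and R: z² cancels, leaving linear equations in x and y:
-65.6 x + 258.4 y = 8584.49
-145.4 x + 116.4 y = 10494.08
Solving: x ≈ -57.204, y ≈ 18.699 km (keep extra digits for the depth step; rounded: -57.2, 18.7).
Then from the P sphere: z² = 141.78² − (x − 58.3)² − (y + 57.7)² with x = -57.204, y = 18.699, so z ≈ 30.391 ≈ 30.4 km.
Check against S (with the unrounded solution): distance 74.29 ≈ 74.29 km. ✓

(-57.2, 18.7, 30.4)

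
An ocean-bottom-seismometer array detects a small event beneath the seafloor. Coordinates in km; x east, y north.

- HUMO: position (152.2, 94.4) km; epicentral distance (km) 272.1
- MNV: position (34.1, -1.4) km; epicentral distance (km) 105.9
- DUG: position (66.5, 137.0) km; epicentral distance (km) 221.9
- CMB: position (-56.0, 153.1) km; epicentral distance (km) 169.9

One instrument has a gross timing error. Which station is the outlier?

MNV

Solve using three stations at a time. Using HUMO, DUG, CMB (subtract circle equations pairwise → linear system) gives (x, y) ≈ (-98.5, -11.3).
Distances from that point to each station vs reported:
  HUMO: calculated 272.0 vs reported 272.1 → residual 0.1 km
  MNV: calculated 132.9 vs reported 105.9 → residual 27.0 km
  DUG: calculated 221.8 vs reported 221.9 → residual 0.1 km
  CMB: calculated 169.8 vs reported 169.9 → residual 0.1 km
HUMO, DUG, CMB are mutually consistent (residuals ≈ 0); MNV is off by 27.0 km.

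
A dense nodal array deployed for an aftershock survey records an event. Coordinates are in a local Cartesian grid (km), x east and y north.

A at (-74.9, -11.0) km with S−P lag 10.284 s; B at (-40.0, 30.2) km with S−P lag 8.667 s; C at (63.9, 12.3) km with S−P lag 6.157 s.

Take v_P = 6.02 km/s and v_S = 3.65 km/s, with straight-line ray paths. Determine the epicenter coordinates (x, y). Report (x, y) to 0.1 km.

(19.6, -23.7)

Distance from S−P lag: d = Δt · v_P v_S / (v_P − v_S) = Δt · (6.02·3.65)/(6.02−3.65) ≈ 9.2713·Δt.
So d_A = 95.35, d_B = 80.35, d_C = 57.08 km.
Circle about each station: (x + 74.9)² + (y + 11.0)² = 95.35²; (x + 40.0)² + (y − 30.2)² = 80.35²; (x − 63.9)² + (y − 12.3)² = 57.08².
Subtracting the A equation from the B and C equations removes the quadratic terms:
69.8 x + 82.4 y = -583.47
277.6 x + 46.6 y = 4336.99
Solving the 2×2 system: x ≈ 19.6, y ≈ -23.7 km.
Check against A (with the unrounded x, y): √((x + 74.9)²+(y + 11.0)²) = 95.35 ≈ 95.35 km. ✓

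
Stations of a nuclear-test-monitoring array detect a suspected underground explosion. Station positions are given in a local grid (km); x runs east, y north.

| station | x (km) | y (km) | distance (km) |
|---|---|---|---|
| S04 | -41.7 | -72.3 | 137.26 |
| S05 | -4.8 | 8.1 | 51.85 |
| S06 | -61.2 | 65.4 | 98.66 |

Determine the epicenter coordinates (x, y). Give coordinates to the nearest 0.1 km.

Circle about each station: (x + 41.7)² + (y + 72.3)² = 137.26²; (x + 4.8)² + (y − 8.1)² = 51.85²; (x + 61.2)² + (y − 65.4)² = 98.66².
Subtracting the S04 equation from the S05 and S06 equations removes the quadratic terms:
73.8 x + 160.8 y = 9274.36
-39.0 x + 275.4 y = 10162.93
Solving the 2×2 system: x ≈ 34.6, y ≈ 41.8 km.

34.6 km east, 41.8 km north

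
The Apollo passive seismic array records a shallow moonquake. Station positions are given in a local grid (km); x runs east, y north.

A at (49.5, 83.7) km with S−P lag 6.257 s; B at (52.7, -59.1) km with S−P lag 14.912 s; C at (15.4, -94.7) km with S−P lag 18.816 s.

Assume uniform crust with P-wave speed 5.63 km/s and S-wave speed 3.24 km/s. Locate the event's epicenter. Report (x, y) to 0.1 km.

(16.8, 48.9)

Distance from S−P lag: d = Δt · v_P v_S / (v_P − v_S) = Δt · (5.63·3.24)/(5.63−3.24) ≈ 7.6323·Δt.
So d_A = 47.76, d_B = 113.81, d_C = 143.61 km.
Circle about each station: (x − 49.5)² + (y − 83.7)² = 47.76²; (x − 52.7)² + (y + 59.1)² = 113.81²; (x − 15.4)² + (y + 94.7)² = 143.61².
Subtracting pairs of circle equations eliminates x²+y² and gives linear equations (the radical axes):
6.4 x − 285.6 y = -13857.54
-68.2 x − 356.8 y = -18593.50
Solving the 2×2 system: x ≈ 16.8, y ≈ 48.9 km.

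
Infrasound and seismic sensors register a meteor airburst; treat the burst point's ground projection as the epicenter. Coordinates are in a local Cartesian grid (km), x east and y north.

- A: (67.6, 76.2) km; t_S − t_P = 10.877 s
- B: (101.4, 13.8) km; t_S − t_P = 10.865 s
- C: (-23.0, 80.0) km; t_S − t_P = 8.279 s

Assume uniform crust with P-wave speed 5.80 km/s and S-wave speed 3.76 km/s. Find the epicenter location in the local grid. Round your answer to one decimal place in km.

Distance from S−P lag: d = Δt · v_P v_S / (v_P − v_S) = Δt · (5.80·3.76)/(5.80−3.76) ≈ 10.6902·Δt.
So d_A = 116.28, d_B = 116.15, d_C = 88.50 km.
Circle about each station: (x − 67.6)² + (y − 76.2)² = 116.28²; (x − 101.4)² + (y − 13.8)² = 116.15²; (x + 23.0)² + (y − 80.0)² = 88.50².
Subtracting the A equation from the B and C equations removes the quadratic terms:
67.6 x − 124.8 y = 126.42
-181.2 x + 7.6 y = 2241.59
Solving the 2×2 system: x ≈ -12.7, y ≈ -7.9 km.

(-12.7, -7.9)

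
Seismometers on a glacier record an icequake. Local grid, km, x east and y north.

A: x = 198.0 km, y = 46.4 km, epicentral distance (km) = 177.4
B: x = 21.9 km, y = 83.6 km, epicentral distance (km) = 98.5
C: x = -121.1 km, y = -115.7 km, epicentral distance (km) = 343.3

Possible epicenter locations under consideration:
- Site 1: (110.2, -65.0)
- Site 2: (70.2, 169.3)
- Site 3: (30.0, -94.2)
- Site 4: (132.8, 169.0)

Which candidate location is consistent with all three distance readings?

Site 2

For each candidate, compare |candidate − station| to the reported distance:
Site 1: residuals A 35.6, B 74.4, C 106.5 → max 106.5 km
Site 2: residuals A 0.1, B 0.1, C 0.0 → max 0.1 km
Site 3: residuals A 41.7, B 79.5, C 190.7 → max 190.7 km
Site 4: residuals A 38.5, B 41.5, C 38.2 → max 41.5 km
Only Site 2 has all residuals ≈ 0.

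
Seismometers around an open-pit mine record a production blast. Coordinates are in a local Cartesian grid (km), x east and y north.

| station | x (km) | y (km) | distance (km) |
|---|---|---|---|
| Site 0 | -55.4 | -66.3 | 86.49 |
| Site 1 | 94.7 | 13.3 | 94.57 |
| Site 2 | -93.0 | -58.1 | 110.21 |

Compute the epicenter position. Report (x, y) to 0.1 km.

Circle about each station: (x + 55.4)² + (y + 66.3)² = 86.49²; (x − 94.7)² + (y − 13.3)² = 94.57²; (x + 93.0)² + (y + 58.1)² = 110.21².
Subtracting pairs of circle equations eliminates x²+y² and gives linear equations (the radical axes):
300.2 x + 159.2 y = 217.17
-75.2 x + 16.4 y = -105.96
Solving the 2×2 system: x ≈ 1.2, y ≈ -0.9 km.

x ≈ 1.2 km, y ≈ -0.9 km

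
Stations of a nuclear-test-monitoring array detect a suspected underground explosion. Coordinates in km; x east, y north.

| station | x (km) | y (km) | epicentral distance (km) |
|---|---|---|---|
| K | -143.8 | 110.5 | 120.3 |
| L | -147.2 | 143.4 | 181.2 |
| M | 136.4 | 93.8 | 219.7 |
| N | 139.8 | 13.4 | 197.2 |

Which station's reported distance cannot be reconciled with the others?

K

Solve using three stations at a time. Using L, M, N (subtract circle equations pairwise → linear system) gives (x, y) ≈ (-55.6, -12.9).
Distances from that point to each station vs reported:
  K: calculated 151.7 vs reported 120.3 → residual 31.4 km
  L: calculated 181.2 vs reported 181.2 → residual 0.0 km
  M: calculated 219.7 vs reported 219.7 → residual 0.0 km
  N: calculated 197.2 vs reported 197.2 → residual 0.0 km
L, M, N are mutually consistent (residuals ≈ 0); K is off by 31.4 km.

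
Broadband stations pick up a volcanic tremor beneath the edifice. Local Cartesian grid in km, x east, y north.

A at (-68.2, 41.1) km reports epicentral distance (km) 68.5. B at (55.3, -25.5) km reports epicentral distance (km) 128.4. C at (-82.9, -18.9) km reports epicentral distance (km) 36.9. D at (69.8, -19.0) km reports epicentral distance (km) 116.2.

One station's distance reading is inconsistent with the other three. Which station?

B

Solve using three stations at a time. Using A, C, D (subtract circle equations pairwise → linear system) gives (x, y) ≈ (-46.3, -23.8).
Distances from that point to each station vs reported:
  A: calculated 68.5 vs reported 68.5 → residual 0.0 km
  B: calculated 101.6 vs reported 128.4 → residual 26.8 km
  C: calculated 36.9 vs reported 36.9 → residual 0.0 km
  D: calculated 116.2 vs reported 116.2 → residual 0.0 km
A, C, D are mutually consistent (residuals ≈ 0); B is off by 26.8 km.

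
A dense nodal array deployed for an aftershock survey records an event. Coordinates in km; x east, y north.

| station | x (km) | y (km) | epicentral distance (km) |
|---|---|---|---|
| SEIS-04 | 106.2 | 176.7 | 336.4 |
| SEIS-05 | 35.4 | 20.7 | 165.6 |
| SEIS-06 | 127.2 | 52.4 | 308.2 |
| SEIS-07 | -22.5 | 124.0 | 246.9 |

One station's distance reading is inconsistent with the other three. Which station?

SEIS-06

Solve using three stations at a time. Using SEIS-04, SEIS-05, SEIS-07 (subtract circle equations pairwise → linear system) gives (x, y) ≈ (-49.7, -121.4).
Distances from that point to each station vs reported:
  SEIS-04: calculated 336.4 vs reported 336.4 → residual 0.0 km
  SEIS-05: calculated 165.7 vs reported 165.6 → residual 0.1 km
  SEIS-06: calculated 248.0 vs reported 308.2 → residual 60.2 km
  SEIS-07: calculated 246.9 vs reported 246.9 → residual 0.0 km
SEIS-04, SEIS-05, SEIS-07 are mutually consistent (residuals ≈ 0); SEIS-06 is off by 60.2 km.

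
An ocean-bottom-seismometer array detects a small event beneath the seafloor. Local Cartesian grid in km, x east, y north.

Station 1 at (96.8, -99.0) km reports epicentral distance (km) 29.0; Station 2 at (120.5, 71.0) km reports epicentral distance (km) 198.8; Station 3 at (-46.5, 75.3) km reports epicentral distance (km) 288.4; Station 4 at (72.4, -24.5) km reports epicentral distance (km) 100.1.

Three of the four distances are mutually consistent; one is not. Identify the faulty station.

Station 3

Solve using three stations at a time. Using Station 1, Station 2, Station 4 (subtract circle equations pairwise → linear system) gives (x, y) ≈ (82.3, -124.1).
Distances from that point to each station vs reported:
  Station 1: calculated 29.0 vs reported 29.0 → residual 0.0 km
  Station 2: calculated 198.8 vs reported 198.8 → residual 0.0 km
  Station 3: calculated 237.4 vs reported 288.4 → residual 51.0 km
  Station 4: calculated 100.1 vs reported 100.1 → residual 0.0 km
Station 1, Station 2, Station 4 are mutually consistent (residuals ≈ 0); Station 3 is off by 51.0 km.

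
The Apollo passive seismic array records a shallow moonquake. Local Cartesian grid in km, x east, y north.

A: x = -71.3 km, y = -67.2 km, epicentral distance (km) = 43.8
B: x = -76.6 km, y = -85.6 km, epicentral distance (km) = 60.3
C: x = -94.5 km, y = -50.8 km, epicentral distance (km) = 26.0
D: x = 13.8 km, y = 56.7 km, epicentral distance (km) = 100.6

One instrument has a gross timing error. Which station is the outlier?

Solve using three stations at a time. Using A, B, C (subtract circle equations pairwise → linear system) gives (x, y) ≈ (-86.4, -26.1).
Distances from that point to each station vs reported:
  A: calculated 43.8 vs reported 43.8 → residual 0.0 km
  B: calculated 60.3 vs reported 60.3 → residual 0.0 km
  C: calculated 26.0 vs reported 26.0 → residual 0.0 km
  D: calculated 130.0 vs reported 100.6 → residual 29.4 km
A, B, C are mutually consistent (residuals ≈ 0); D is off by 29.4 km.

D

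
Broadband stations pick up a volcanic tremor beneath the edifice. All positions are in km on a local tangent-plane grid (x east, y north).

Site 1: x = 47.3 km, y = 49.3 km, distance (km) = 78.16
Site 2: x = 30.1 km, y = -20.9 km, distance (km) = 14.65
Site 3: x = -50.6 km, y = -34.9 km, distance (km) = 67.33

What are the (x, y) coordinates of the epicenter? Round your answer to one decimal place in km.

Circle about each station: (x − 47.3)² + (y − 49.3)² = 78.16²; (x − 30.1)² + (y + 20.9)² = 14.65²; (x + 50.6)² + (y + 34.9)² = 67.33².
Subtracting pairs of circle equations eliminates x²+y² and gives linear equations (the radical axes):
-34.4 x − 140.4 y = 2569.40
-195.8 x − 168.4 y = 686.25
Solving the 2×2 system: x ≈ 15.5, y ≈ -22.1 km.

15.5 km east, -22.1 km north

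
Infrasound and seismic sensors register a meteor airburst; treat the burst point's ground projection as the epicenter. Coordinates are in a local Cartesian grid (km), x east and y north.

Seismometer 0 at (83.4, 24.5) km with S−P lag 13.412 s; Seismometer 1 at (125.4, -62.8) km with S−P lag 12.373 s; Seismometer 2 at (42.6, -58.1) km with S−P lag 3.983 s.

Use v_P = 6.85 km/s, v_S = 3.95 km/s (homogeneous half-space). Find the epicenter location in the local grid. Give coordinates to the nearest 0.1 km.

Distance from S−P lag: d = Δt · v_P v_S / (v_P − v_S) = Δt · (6.85·3.95)/(6.85−3.95) ≈ 9.3302·Δt.
So d_Seismometer 0 = 125.14, d_Seismometer 1 = 115.44, d_Seismometer 2 = 37.16 km.
Circle about each station: (x − 83.4)² + (y − 24.5)² = 125.14²; (x − 125.4)² + (y + 62.8)² = 115.44²; (x − 42.6)² + (y + 58.1)² = 37.16².
Subtracting the Seismometer 0 equation from the Seismometer 1 and Seismometer 2 equations removes the quadratic terms:
84.0 x − 174.6 y = 14446.82
-81.6 x − 165.2 y = 11913.71
Solving the 2×2 system: x ≈ 10.9, y ≈ -77.5 km.

10.9 km east, -77.5 km north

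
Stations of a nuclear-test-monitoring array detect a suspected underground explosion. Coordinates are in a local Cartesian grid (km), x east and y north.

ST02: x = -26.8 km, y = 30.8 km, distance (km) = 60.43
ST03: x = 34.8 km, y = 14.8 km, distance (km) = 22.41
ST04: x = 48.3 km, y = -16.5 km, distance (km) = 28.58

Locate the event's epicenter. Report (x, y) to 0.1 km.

(22.6, -4.0)

Circle about each station: (x + 26.8)² + (y − 30.8)² = 60.43²; (x − 34.8)² + (y − 14.8)² = 22.41²; (x − 48.3)² + (y + 16.5)² = 28.58².
Subtracting the ST02 equation from the ST03 and ST04 equations removes the quadratic terms:
123.2 x − 32.0 y = 2912.78
150.2 x − 94.6 y = 3773.23
Solving the 2×2 system: x ≈ 22.6, y ≈ -4.0 km.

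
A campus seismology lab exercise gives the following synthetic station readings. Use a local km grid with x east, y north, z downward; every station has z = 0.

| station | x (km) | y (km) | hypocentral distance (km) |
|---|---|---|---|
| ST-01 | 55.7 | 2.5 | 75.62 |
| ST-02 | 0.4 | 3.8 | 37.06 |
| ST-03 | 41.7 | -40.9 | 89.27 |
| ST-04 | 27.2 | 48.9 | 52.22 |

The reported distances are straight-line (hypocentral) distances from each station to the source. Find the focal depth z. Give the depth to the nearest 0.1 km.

depth ≈ 27.6 km

Each station gives a sphere (x−x_i)² + (y−y_i)² + z² = d_i² (stations at z=0).
Subtracting the ST-01 sphere from ST-02 and ST-03: z² cancels, leaving linear equations in x and y:
-110.6 x + 2.6 y = 1250.80
-28.0 x − 86.8 y = -1947.79
Solving: x ≈ -10.701, y ≈ 25.892 km (keep extra digits for the depth step; rounded: -10.7, 25.9).
Then from the ST-01 sphere: z² = 75.62² − (x − 55.7)² − (y − 2.5)² with x = -10.701, y = 25.892, so z ≈ 27.606 ≈ 27.6 km.
Check against ST-04 (with the unrounded solution): distance 52.23 ≈ 52.22 km. ✓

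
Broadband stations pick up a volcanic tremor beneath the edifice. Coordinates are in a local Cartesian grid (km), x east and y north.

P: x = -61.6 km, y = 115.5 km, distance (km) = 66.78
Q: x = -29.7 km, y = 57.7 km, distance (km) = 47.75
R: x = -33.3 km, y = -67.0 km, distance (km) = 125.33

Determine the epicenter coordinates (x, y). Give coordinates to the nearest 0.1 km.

Circle about each station: (x + 61.6)² + (y − 115.5)² = 66.78²; (x + 29.7)² + (y − 57.7)² = 47.75²; (x + 33.3)² + (y + 67.0)² = 125.33².
Subtracting pairs of circle equations eliminates x²+y² and gives linear equations (the radical axes):
63.8 x − 115.6 y = -10743.92
56.6 x − 365.0 y = -22784.96
Solving the 2×2 system: x ≈ -76.9, y ≈ 50.5 km.
Check against P (with the unrounded x, y): √((x + 61.6)²+(y − 115.5)²) = 66.78 ≈ 66.78 km. ✓

(-76.9, 50.5)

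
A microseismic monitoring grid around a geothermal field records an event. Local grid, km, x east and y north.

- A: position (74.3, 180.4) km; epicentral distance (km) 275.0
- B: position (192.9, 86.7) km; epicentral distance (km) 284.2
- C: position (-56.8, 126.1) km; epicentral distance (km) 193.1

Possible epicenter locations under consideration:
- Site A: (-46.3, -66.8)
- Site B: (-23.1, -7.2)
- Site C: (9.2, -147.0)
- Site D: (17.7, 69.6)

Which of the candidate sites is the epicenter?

Site A

For each candidate, compare |candidate − station| to the reported distance:
Site A: residuals A 0.0, B 0.0, C 0.1 → max 0.1 km
Site B: residuals A 63.6, B 48.7, C 55.6 → max 63.6 km
Site C: residuals A 58.8, B 13.1, C 87.9 → max 87.9 km
Site D: residuals A 150.6, B 108.2, C 99.6 → max 150.6 km
Only Site A has all residuals ≈ 0.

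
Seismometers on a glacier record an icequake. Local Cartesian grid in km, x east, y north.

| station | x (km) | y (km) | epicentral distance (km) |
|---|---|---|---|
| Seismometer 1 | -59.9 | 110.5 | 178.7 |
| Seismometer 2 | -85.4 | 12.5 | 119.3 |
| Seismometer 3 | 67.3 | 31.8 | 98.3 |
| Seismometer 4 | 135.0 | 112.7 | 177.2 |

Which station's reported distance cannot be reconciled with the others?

Solve using three stations at a time. Using Seismometer 1, Seismometer 2, Seismometer 3 (subtract circle equations pairwise → linear system) gives (x, y) ≈ (15.2, -51.7).
Distances from that point to each station vs reported:
  Seismometer 1: calculated 178.7 vs reported 178.7 → residual 0.0 km
  Seismometer 2: calculated 119.4 vs reported 119.3 → residual 0.1 km
  Seismometer 3: calculated 98.4 vs reported 98.3 → residual 0.1 km
  Seismometer 4: calculated 203.4 vs reported 177.2 → residual 26.2 km
Seismometer 1, Seismometer 2, Seismometer 3 are mutually consistent (residuals ≈ 0); Seismometer 4 is off by 26.2 km.

Seismometer 4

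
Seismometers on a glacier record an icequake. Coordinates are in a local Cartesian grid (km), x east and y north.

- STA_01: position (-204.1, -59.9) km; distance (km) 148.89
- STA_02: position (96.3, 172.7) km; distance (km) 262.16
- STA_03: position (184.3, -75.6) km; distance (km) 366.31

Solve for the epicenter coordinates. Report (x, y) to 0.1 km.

-148.2 km east, 78.1 km north

Circle about each station: (x + 204.1)² + (y + 59.9)² = 148.89²; (x − 96.3)² + (y − 172.7)² = 262.16²; (x − 184.3)² + (y + 75.6)² = 366.31².
Subtracting the STA_01 equation from the STA_02 and STA_03 equations removes the quadratic terms:
600.8 x + 465.2 y = -52705.47
776.8 x − 31.4 y = -117577.75
Solving the 2×2 system: x ≈ -148.2, y ≈ 78.1 km.
Check against STA_01 (with the unrounded x, y): √((x + 204.1)²+(y + 59.9)²) = 148.90 ≈ 148.89 km. ✓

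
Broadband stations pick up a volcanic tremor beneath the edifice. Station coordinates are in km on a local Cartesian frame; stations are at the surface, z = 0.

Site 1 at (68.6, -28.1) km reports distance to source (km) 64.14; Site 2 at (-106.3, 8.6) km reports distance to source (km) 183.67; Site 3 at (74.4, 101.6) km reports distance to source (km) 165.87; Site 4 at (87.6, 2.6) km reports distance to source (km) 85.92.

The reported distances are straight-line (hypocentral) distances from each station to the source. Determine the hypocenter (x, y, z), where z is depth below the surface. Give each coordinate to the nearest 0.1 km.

Each station gives a sphere (x−x_i)² + (y−y_i)² + z² = d_i² (stations at z=0).
Subtracting the Site 1 sphere from Site 2 and Site 3: z² cancels, leaving linear equations in x and y:
-349.8 x + 73.4 y = -23742.65
11.6 x + 259.4 y = -13036.57
Solving: x ≈ 56.796, y ≈ -52.796 km (keep extra digits for the depth step; rounded: 56.8, -52.8).
Then from the Site 1 sphere: z² = 64.14² − (x − 68.6)² − (y + 28.1)² with x = 56.796, y = -52.796, so z ≈ 58.006 ≈ 58.0 km.
Check against Site 4 (with the unrounded solution): distance 85.92 ≈ 85.92 km. ✓

(56.8, -52.8, 58.0)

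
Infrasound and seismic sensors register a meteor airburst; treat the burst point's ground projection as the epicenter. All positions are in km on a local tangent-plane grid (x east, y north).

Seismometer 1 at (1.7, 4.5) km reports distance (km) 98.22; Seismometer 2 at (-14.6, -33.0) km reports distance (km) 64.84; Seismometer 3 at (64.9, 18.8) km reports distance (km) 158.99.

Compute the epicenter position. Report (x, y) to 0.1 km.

-74.8 km east, -57.1 km north

Circle about each station: (x − 1.7)² + (y − 4.5)² = 98.22²; (x + 14.6)² + (y + 33.0)² = 64.84²; (x − 64.9)² + (y − 18.8)² = 158.99².
Subtracting the Seismometer 1 equation from the Seismometer 2 and Seismometer 3 equations removes the quadratic terms:
-32.6 x − 75.0 y = 6721.96
126.4 x + 28.6 y = -11088.34
Solving the 2×2 system: x ≈ -74.8, y ≈ -57.1 km.
Check against Seismometer 1 (with the unrounded x, y): √((x − 1.7)²+(y − 4.5)²) = 98.23 ≈ 98.22 km. ✓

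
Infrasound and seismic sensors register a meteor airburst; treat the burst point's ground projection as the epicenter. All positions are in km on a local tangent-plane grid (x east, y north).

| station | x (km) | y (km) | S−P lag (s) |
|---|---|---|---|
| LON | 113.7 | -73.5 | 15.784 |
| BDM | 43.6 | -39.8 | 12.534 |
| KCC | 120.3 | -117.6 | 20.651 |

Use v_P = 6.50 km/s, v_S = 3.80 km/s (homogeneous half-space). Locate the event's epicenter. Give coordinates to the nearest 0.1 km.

Distance from S−P lag: d = Δt · v_P v_S / (v_P − v_S) = Δt · (6.50·3.80)/(6.50−3.80) ≈ 9.1481·Δt.
So d_LON = 144.39, d_BDM = 114.66, d_KCC = 188.92 km.
Circle about each station: (x − 113.7)² + (y + 73.5)² = 144.39²; (x − 43.6)² + (y + 39.8)² = 114.66²; (x − 120.3)² + (y + 117.6)² = 188.92².
Subtracting pairs of circle equations eliminates x²+y² and gives linear equations (the radical axes):
-140.2 x + 67.4 y = -7143.38
13.2 x − 88.2 y = -4870.38
Solving the 2×2 system: x ≈ 83.5, y ≈ 67.7 km.

83.5 km east, 67.7 km north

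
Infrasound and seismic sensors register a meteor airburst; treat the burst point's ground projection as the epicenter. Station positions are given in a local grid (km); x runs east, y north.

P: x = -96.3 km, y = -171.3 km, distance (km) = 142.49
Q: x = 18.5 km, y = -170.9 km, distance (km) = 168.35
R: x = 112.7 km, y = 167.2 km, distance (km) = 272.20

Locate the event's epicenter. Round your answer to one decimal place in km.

Circle about each station: (x + 96.3)² + (y + 171.3)² = 142.49²; (x − 18.5)² + (y + 170.9)² = 168.35²; (x − 112.7)² + (y − 167.2)² = 272.20².
Subtracting pairs of circle equations eliminates x²+y² and gives linear equations (the radical axes):
229.6 x + 0.8 y = -17106.64
418.0 x + 677.0 y = -51749.69
Solving the 2×2 system: x ≈ -74.4, y ≈ -30.5 km.

-74.4 km east, -30.5 km north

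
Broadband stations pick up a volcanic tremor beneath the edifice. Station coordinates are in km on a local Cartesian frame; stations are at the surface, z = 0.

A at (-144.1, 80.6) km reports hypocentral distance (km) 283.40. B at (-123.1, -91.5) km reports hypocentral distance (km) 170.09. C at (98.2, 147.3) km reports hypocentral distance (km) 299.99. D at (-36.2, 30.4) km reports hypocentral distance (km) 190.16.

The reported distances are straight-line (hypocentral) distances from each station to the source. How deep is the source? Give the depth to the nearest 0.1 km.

69.8 km

Each station gives a sphere (x−x_i)² + (y−y_i)² + z² = d_i² (stations at z=0).
Subtracting the A sphere from B and C: z² cancels, leaving linear equations in x and y:
42.0 x − 344.2 y = 47649.64
484.6 x + 133.4 y = -5599.08
Solving: x ≈ 25.691, y ≈ -135.301 km (keep extra digits for the depth step; rounded: 25.7, -135.3).
Then from the A sphere: z² = 283.40² − (x + 144.1)² − (y − 80.6)² with x = 25.691, y = -135.301, so z ≈ 69.809 ≈ 69.8 km.
Check against D (with the unrounded solution): distance 190.16 ≈ 190.16 km. ✓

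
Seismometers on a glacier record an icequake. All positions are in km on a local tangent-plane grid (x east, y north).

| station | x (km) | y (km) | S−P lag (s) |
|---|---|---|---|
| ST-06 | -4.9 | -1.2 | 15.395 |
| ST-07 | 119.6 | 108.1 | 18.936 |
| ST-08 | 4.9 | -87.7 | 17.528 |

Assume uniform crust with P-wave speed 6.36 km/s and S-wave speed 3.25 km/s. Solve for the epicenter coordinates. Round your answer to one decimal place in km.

Distance from S−P lag: d = Δt · v_P v_S / (v_P − v_S) = Δt · (6.36·3.25)/(6.36−3.25) ≈ 6.6463·Δt.
So d_ST-06 = 102.32, d_ST-07 = 125.85, d_ST-08 = 116.50 km.
Circle about each station: (x + 4.9)² + (y + 1.2)² = 102.32²; (x − 119.6)² + (y − 108.1)² = 125.85²; (x − 4.9)² + (y + 87.7)² = 116.50².
Subtracting the ST-06 equation from the ST-07 and ST-08 equations removes the quadratic terms:
249.0 x + 218.6 y = 20595.48
19.6 x − 173.0 y = 4586.98
Solving the 2×2 system: x ≈ 96.4, y ≈ -15.6 km.

(96.4, -15.6)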